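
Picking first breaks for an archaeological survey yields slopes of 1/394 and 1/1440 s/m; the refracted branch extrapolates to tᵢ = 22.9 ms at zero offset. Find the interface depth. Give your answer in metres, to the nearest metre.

5 m

h = tᵢ·V₁·V₂ / (2·√(V₂²−V₁²)).
√(V₂²−V₁²) = √(1440² − 394²) = 1385.1 m/s.
h = 0.0229 s × 394 × 1440 / (2 × 1385.1) = 4.69 m.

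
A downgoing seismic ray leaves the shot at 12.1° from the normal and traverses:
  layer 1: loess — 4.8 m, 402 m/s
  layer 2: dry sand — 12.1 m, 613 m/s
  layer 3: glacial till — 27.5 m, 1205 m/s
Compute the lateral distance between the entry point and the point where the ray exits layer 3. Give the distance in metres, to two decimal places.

Apply Snell's law at each interface; in layer i the horizontal offset is hᵢ·tan θᵢ.
Layer 1: θ = 12.10°; offset = 4.8·tan 12.10° = 1.0290 m.
Layer 2: sin θ = 613·sin 12.1°/402 = 0.3196, θ = 18.64°; offset = 12.1·tan 18.64° = 4.0818 m.
Layer 3: sin θ = 1205·sin 12.1°/402 = 0.6283, θ = 38.93°; offset = 27.5·tan 38.93° = 22.2114 m.
Summing the layer offsets gives 27.3222 m.

27.32 m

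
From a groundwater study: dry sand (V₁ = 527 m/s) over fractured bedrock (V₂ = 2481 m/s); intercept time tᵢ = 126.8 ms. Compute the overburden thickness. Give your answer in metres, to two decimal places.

h = tᵢ·V₁·V₂ / (2·√(V₂²−V₁²)).
√(V₂²−V₁²) = √(2481² − 527²) = 2424.4 m/s.
h = 0.1268 s × 527 × 2481 / (2 × 2424.4) = 34.19 m.

34.19 m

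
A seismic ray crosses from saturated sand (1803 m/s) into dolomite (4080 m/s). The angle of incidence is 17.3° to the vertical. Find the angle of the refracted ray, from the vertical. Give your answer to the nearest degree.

42°

sin θ₁/V₁ = sin θ₂/V₂ ⇒ sin θ₂ = 4080·sin 17.3°/1803 = 4080·0.2974/1803 = 0.6729.
θ₂ = sin⁻¹(0.6729) = 42.29° (from vertical).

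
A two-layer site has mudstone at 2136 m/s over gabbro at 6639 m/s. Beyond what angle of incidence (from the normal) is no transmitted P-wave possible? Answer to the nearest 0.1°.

Critical incidence: sin θ_c = V₁/V₂ = 2136/6639 = 0.3217.
θ_c = arcsin 0.3217 = 18.77°.

18.8°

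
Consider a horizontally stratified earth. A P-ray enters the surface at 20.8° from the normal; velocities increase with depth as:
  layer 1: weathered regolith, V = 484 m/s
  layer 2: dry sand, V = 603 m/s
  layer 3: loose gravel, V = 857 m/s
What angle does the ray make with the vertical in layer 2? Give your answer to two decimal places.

26.26°

Snell's law across each interface conserves sin θ / V, so sin θ_2 = V_2·sin θ₁/V₁.
sin θ_2 = 603 × sin 20.8° / 484 = 0.4424.
θ_2 = arcsin 0.4424 = 26.26°.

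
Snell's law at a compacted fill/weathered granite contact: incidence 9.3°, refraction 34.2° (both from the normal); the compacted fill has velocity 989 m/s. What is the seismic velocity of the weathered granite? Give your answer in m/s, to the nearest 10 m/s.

3440 m/s

Snell's law: sin 9.3°/V₁ = sin 34.2°/V₂.
V₂ = V₁·sin 34.2°/sin 9.3° = 989 × 3.4782 = 3439.90 m/s.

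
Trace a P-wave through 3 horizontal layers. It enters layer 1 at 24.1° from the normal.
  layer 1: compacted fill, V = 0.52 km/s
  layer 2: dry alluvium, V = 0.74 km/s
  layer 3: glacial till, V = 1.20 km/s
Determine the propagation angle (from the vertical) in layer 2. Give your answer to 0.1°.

35.5°

Ray parameter p = sin 24.1° / 0.52 = 7.8525e-01 s/km.
sin θ_2 = p·V_2 = 7.8525e-01 × 0.74 = 0.5811.
θ_2 = 35.53° from the vertical.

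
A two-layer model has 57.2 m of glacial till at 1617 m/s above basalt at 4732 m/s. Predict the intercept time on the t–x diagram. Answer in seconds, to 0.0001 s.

tᵢ = 2h·√(V₂²−V₁²)/(V₁V₂).
√(V₂²−V₁²) = √(4732²−1617²) = 4447.1 m/s.
tᵢ = 2·57.2·4447.1/(1617·4732) = 0.06649 s.

0.0665 s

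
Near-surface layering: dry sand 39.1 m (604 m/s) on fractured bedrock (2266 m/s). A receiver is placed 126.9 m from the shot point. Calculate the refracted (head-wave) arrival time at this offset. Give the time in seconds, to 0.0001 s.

0.1808 s

t = x/V₂ + 2h·√(V₂²−V₁²)/(V₁V₂).
√(V₂²−V₁²) = √(2266²−604²) = 2184.0 m/s; delay term = 2·39.1·2184.0/(604·2266) = 0.12479 s.
t = 126.9/2266 + 0.12479 = 0.18079 s.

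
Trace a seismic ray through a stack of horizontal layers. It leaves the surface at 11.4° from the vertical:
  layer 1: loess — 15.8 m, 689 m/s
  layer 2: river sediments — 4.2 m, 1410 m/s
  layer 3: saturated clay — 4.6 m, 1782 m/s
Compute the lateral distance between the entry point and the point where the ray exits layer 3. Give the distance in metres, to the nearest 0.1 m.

Apply Snell's law at each interface; in layer i the horizontal offset is hᵢ·tan θᵢ.
Layer 1: θ = 11.40°; offset = 15.8·tan 11.40° = 3.186 m.
Layer 2: sin θ = 1410·sin 11.4°/689 = 0.4045, θ = 23.86°; offset = 4.2·tan 23.86° = 1.858 m.
Layer 3: sin θ = 1782·sin 11.4°/689 = 0.5112, θ = 30.74°; offset = 4.6·tan 30.74° = 2.736 m.
Total horizontal offset = 7.780 m.

7.8 m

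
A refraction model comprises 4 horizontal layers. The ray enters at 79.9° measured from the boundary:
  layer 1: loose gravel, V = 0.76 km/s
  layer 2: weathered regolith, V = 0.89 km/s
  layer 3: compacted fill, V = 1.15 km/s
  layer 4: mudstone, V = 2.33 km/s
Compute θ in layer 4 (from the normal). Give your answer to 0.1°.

32.5°

From the normal: θ₁ = 90° − 79.9° = 10.1°.
Snell's law across each interface conserves sin θ / V, so sin θ_4 = V_4·sin θ₁/V₁.
sin θ_4 = 2.33 × sin 10.1° / 0.76 = 0.5376.
θ_4 = 32.52° from the vertical.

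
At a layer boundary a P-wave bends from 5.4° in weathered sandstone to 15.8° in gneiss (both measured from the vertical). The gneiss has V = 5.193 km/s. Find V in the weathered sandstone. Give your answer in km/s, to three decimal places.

1.795 km/s

Snell's law: sin 5.4°/V₁ = sin 15.8°/V₂.
V₁ = V₂·sin 5.4°/sin 15.8° = 5.193 × 0.3456 = 1.795 km/s.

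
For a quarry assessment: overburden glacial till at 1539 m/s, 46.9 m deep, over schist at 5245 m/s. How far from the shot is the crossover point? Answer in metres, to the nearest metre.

x_cross = 2h·√((V₂+V₁)/(V₂−V₁)).
(V₂+V₁)/(V₂−V₁) = (5245+1539)/(5245−1539) = 1.8305; √ = 1.3530.
x_cross = 2·46.9·1.3530 = 126.91 m.

127 m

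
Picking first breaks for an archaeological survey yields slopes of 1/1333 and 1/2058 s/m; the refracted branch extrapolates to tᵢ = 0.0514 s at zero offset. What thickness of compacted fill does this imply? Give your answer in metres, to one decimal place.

45.0 m

θ_c = arcsin(1333/2058) = 40.37°; cos θ_c = 0.7619.
tᵢ = 2h cos θ_c/V₁ ⇒ h = tᵢ·V₁/(2 cos θ_c) = 0.0514·1333/(2·0.7619) = 44.97 m.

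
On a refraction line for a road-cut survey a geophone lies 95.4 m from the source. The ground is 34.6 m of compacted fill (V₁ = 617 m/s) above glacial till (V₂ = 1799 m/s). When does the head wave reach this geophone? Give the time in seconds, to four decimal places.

θ_c = arcsin(V₁/V₂) = arcsin(617/1799) = 20.06°, cos θ_c = 0.9393.
Intercept time tᵢ = 2h cos θ_c / V₁ = 2·34.6·0.9393/617 = 0.10535 s.
t = x/V₂ + tᵢ = 95.4/1799 + 0.10535 = 0.15838 s.

0.1584 s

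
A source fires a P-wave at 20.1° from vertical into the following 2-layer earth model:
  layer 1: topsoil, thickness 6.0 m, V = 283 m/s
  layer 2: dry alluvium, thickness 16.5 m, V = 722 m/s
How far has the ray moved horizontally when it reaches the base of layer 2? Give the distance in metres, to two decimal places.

32.28 m

Apply Snell's law at each interface; in layer i the horizontal offset is hᵢ·tan θᵢ.
Layer 1: θ = 20.10°; offset = 6.0·tan 20.10° = 2.1957 m.
Layer 2: sin θ = 722·sin 20.1°/283 = 0.8768, θ = 61.25°; offset = 16.5·tan 61.25° = 30.0800 m.
Σ offsets = 32.2757 m.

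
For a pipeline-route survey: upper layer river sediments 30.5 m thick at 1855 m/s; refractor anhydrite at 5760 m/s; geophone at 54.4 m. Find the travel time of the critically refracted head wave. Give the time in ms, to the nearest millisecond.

41 ms

θ_c = arcsin(V₁/V₂) = arcsin(1855/5760) = 18.79°, cos θ_c = 0.9467.
Intercept time tᵢ = 2h cos θ_c / V₁ = 2·30.5·0.9467/1855 = 0.03113 s.
t = x/V₂ + tᵢ = 54.4/5760 + 0.03113 = 0.04058 s.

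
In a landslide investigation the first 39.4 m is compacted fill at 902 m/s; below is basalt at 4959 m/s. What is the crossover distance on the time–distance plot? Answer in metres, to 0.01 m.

94.71 m

x_cross = 2h·√((V₂+V₁)/(V₂−V₁)).
(V₂+V₁)/(V₂−V₁) = (4959+902)/(4959−902) = 1.4447; √ = 1.2019.
x_cross = 2·39.4·1.2019 = 94.71 m.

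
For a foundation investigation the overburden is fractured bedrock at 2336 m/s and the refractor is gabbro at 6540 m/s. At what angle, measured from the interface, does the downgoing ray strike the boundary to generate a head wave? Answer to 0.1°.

At critical incidence the refracted ray runs along the interface (θ₂ = 90°), so sin θ_c = V₁/V₂.
θ_c = arcsin(2336/6540) = arcsin 0.3572 = 20.93°.
Measured from the interface: 90° − 20.93° = 69.07°.

69.1°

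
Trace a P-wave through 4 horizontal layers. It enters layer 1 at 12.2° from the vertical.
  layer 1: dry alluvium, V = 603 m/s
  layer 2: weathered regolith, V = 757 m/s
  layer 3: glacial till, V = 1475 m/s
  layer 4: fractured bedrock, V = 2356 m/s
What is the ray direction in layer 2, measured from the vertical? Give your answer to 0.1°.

15.4°

Ray parameter p = sin 12.2° / 603 = 3.5046e-04 s/m.
sin θ_2 = p·V_2 = 3.5046e-04 × 757 = 0.2653.
θ_2 = arcsin 0.2653 = 15.38°.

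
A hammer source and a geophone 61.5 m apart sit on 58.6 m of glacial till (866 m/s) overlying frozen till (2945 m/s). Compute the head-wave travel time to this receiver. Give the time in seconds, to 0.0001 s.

θ_c = arcsin(V₁/V₂) = arcsin(866/2945) = 17.10°, cos θ_c = 0.9558.
Intercept time tᵢ = 2h cos θ_c / V₁ = 2·58.6·0.9558/866 = 0.12935 s.
t = x/V₂ + tᵢ = 61.5/2945 + 0.12935 = 0.15023 s.

0.1502 s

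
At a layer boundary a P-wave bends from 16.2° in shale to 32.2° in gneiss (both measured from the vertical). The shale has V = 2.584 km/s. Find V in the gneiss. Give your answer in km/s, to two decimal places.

Snell's law: sin 16.2°/V₁ = sin 32.2°/V₂.
V₂ = V₁·sin 32.2°/sin 16.2° = 2.584 × 1.9100 = 4.94 km/s.

4.94 km/s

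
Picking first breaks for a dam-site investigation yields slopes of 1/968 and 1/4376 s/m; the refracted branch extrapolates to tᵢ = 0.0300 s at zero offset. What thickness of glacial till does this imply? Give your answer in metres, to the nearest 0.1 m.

14.9 m

h = tᵢ·V₁·V₂ / (2·√(V₂²−V₁²)).
√(V₂²−V₁²) = √(4376² − 968²) = 4267.6 m/s.
h = 0.03 s × 968 × 4376 / (2 × 4267.6) = 14.89 m.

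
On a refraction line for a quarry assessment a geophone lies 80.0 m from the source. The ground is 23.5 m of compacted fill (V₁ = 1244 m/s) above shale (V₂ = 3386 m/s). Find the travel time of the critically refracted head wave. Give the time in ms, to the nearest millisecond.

θ_c = arcsin(V₁/V₂) = arcsin(1244/3386) = 21.56°, cos θ_c = 0.9301.
Intercept time tᵢ = 2h cos θ_c / V₁ = 2·23.5·0.9301/1244 = 0.03514 s.
t = x/V₂ + tᵢ = 80.0/3386 + 0.03514 = 0.05877 s.

59 ms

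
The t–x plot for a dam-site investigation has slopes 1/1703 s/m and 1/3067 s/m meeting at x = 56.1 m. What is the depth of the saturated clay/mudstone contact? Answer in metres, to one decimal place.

15.0 m

x_cross = 2h·√((V₂+V₁)/(V₂−V₁)) → h = x_cross / (2·√((V₂+V₁)/(V₂−V₁))).
√((V₂+V₁)/(V₂−V₁)) = √((3067+1703)/(3067−1703)) = 1.8700.
h = 56.1 / (2·1.8700) = 15.00 m.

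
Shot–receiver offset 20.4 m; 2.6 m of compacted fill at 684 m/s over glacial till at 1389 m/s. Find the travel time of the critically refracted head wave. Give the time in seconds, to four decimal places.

θ_c = arcsin(V₁/V₂) = arcsin(684/1389) = 29.50°, cos θ_c = 0.8703.
Intercept time tᵢ = 2h cos θ_c / V₁ = 2·2.6·0.8703/684 = 0.00662 s.
t = x/V₂ + tᵢ = 20.4/1389 + 0.00662 = 0.02130 s.

0.0213 s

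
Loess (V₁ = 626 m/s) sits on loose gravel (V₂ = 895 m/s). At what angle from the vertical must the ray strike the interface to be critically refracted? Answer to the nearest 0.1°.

44.4°

Critical incidence: sin θ_c = V₁/V₂ = 626/895 = 0.6994.
θ_c = arcsin 0.6994 = 44.38°.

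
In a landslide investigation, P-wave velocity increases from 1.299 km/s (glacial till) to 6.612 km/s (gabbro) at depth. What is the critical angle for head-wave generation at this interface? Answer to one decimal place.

11.3°

Critical incidence: sin θ_c = V₁/V₂ = 1.299/6.612 = 0.1965.
θ_c = arcsin 0.1965 = 11.33°.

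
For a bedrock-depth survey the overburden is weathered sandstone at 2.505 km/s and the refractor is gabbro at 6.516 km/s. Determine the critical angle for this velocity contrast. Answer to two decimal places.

Critical incidence: sin θ_c = V₁/V₂ = 2.505/6.516 = 0.3844.
θ_c = arcsin 0.3844 = 22.61°.

22.61°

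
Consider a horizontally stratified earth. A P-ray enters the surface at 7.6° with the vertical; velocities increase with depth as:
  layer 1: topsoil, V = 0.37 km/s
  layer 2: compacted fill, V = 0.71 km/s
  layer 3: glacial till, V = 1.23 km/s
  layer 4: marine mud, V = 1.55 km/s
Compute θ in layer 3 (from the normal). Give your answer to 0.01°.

Ray parameter p = sin 7.6° / 0.37 = 3.5745e-01 s/km.
sin θ_3 = p·V_3 = 3.5745e-01 × 1.23 = 0.4397.
θ_3 = arcsin 0.4397 = 26.08°.

26.08°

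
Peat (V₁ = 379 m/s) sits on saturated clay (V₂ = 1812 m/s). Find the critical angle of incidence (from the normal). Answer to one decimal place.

12.1°

Critical incidence: sin θ_c = V₁/V₂ = 379/1812 = 0.2092.
θ_c = arcsin 0.2092 = 12.07°.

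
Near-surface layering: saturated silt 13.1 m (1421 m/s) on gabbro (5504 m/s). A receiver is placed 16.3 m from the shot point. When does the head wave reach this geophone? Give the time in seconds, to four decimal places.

0.0208 s

θ_c = arcsin(V₁/V₂) = arcsin(1421/5504) = 14.96°, cos θ_c = 0.9661.
Intercept time tᵢ = 2h cos θ_c / V₁ = 2·13.1·0.9661/1421 = 0.01781 s.
t = x/V₂ + tᵢ = 16.3/5504 + 0.01781 = 0.02077 s.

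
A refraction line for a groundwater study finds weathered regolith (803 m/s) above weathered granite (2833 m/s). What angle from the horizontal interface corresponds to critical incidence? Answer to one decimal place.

At critical incidence the refracted ray runs along the interface (θ₂ = 90°), so sin θ_c = V₁/V₂.
θ_c = arcsin(803/2833) = arcsin 0.2834 = 16.47°.
Measured from the interface: 90° − 16.47° = 73.53°.

73.5°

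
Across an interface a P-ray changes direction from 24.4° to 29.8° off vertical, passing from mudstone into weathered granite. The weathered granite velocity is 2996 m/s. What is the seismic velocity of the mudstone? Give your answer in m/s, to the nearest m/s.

Snell's law: sin 24.4°/V₁ = sin 29.8°/V₂.
V₁ = V₂·sin 24.4°/sin 29.8° = 2996 × 0.8312 = 2490.39 m/s.

2490 m/s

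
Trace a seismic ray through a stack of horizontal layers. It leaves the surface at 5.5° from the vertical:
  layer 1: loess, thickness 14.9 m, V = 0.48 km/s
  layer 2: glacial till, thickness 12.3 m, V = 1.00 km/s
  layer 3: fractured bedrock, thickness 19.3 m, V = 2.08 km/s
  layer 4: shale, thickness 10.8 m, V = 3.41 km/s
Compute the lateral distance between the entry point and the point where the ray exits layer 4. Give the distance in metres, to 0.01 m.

Ray parameter p = sin 5.5° / 0.48 km/s = 1.9968e-01 s/km.
Layer 1: θ = 5.50°; offset = 14.9·tan 5.50° = 1.4347 m.
Layer 2: sin θ = p·1.00 = 0.1997 → θ = 11.52°; offset = 12.3·tan 11.52° = 2.5065 m.
Layer 3: sin θ = p·2.08 = 0.4153 → θ = 24.54°; offset = 19.3·tan 24.54° = 8.8119 m.
Layer 4: sin θ = p·3.41 = 0.6809 → θ = 42.91°; offset = 10.8·tan 42.91° = 10.0410 m.
Summing the layer offsets gives 22.7941 m.

22.79 m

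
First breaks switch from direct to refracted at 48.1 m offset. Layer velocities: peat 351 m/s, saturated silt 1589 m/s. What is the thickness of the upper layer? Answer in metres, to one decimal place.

19.2 m

h = (x_cross/2)·√((V₂−V₁)/(V₂+V₁)).
(V₂−V₁)/(V₂+V₁) = (1589−351)/(1589+351) = 0.6381; √ = 0.7988.
h = (48.1/2)·0.7988 = 19.21 m.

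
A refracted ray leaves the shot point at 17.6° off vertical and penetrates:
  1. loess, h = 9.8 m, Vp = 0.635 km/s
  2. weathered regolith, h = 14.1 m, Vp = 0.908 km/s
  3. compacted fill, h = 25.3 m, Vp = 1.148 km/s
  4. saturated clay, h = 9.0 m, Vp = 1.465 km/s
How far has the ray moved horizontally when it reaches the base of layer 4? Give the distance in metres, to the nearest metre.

35 m

Ray parameter p = sin 17.6° / 0.635 km/s = 4.7617e-01 s/km.
Layer 1: θ = 17.60°; offset = 9.8·tan 17.60° = 3.109 m.
Layer 2: sin θ = p·0.908 = 0.4324 → θ = 25.62°; offset = 14.1·tan 25.62° = 6.761 m.
Layer 3: sin θ = p·1.148 = 0.5466 → θ = 33.14°; offset = 25.3·tan 33.14° = 16.516 m.
Layer 4: sin θ = p·1.465 = 0.6976 → θ = 44.23°; offset = 9.0·tan 44.23° = 8.763 m.
Summing the layer offsets gives 35.149 m.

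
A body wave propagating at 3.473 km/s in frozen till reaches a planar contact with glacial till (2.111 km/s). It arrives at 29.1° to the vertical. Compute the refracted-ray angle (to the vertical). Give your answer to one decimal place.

sin θ₁/V₁ = sin θ₂/V₂ ⇒ sin θ₂ = 2.111·sin 29.1°/3.473 = 2.111·0.4863/3.473 = 0.2956.
θ₂ = sin⁻¹(0.2956) = 17.19° (from vertical).

17.2°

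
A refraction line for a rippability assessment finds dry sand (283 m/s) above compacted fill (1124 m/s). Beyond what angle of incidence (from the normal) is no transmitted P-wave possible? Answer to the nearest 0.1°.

14.6°

At critical incidence the refracted ray runs along the interface (θ₂ = 90°), so sin θ_c = V₁/V₂.
θ_c = arcsin(283/1124) = arcsin 0.2518 = 14.58°.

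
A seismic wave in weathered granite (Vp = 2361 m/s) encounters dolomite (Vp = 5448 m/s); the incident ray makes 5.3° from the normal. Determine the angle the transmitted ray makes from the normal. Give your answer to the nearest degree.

12°

sin θ₁/V₁ = sin θ₂/V₂ ⇒ sin θ₂ = 5448·sin 5.3°/2361 = 5448·0.0924/2361 = 0.2131.
θ₂ = arcsin 0.2131 = 12.31° from the normal.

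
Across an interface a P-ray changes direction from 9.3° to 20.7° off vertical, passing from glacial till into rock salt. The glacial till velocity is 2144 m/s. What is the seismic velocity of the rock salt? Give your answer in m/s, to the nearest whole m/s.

Snell's law: sin 9.3°/V₁ = sin 20.7°/V₂.
V₂ = V₁·sin 20.7°/sin 9.3° = 2144 × 2.1873 = 4689.56 m/s.

4690 m/s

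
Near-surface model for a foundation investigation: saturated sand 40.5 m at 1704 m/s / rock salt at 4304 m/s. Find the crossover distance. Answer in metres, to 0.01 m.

θ_c = arcsin(1704/4304) = 23.32°, so cos θ_c = 0.9183 and tᵢ = 2h cos θ_c/V₁ = 0.0437 s.
At crossover x/V₁ = x/V₂ + tᵢ ⇒ x = tᵢ/(1/V₁ − 1/V₂) = 0.04365/(5.8685e-04 − 2.3234e-04) = 123.13 m.

123.13 m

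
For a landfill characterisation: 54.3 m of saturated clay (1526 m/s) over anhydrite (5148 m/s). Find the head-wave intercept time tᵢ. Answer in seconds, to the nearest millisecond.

tᵢ = 2h·√(V₂²−V₁²)/(V₁V₂).
√(V₂²−V₁²) = √(5148²−1526²) = 4916.6 m/s.
tᵢ = 2·54.3·4916.6/(1526·5148) = 0.06797 s.

0.068 s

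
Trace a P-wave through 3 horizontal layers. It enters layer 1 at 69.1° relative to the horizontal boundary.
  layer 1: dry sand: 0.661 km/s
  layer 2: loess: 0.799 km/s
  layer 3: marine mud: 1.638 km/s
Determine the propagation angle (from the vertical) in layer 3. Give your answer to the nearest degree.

62°

From the normal: θ₁ = 90° − 69.1° = 20.9°.
Snell's law across each interface conserves sin θ / V, so sin θ_3 = V_3·sin θ₁/V₁.
sin θ_3 = 1.638 × sin 20.9° / 0.661 = 0.8840.
θ_3 = 62.13° from the vertical.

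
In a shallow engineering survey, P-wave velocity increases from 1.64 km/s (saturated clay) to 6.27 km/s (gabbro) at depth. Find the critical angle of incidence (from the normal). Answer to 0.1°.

At critical incidence the refracted ray runs along the interface (θ₂ = 90°), so sin θ_c = V₁/V₂.
θ_c = arcsin(1.64/6.27) = arcsin 0.2616 = 15.16°.

15.2°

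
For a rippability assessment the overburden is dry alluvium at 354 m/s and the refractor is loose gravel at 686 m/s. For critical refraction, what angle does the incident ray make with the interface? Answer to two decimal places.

Critical incidence: sin θ_c = V₁/V₂ = 354/686 = 0.5160.
θ_c = arcsin 0.5160 = 31.07°.
Measured from the interface: 90° − 31.07° = 58.93°.

58.93°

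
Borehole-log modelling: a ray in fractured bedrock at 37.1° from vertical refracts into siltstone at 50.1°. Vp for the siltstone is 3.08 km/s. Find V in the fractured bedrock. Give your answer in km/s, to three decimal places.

Snell's law: sin 37.1°/V₁ = sin 50.1°/V₂.
V₁ = V₂·sin 37.1°/sin 50.1° = 3.08 × 0.7863 = 2.422 km/s.

2.422 km/s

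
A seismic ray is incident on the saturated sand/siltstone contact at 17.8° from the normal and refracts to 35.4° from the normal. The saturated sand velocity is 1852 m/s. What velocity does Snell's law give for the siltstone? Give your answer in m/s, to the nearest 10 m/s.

3510 m/s

sin 17.8° = 0.3057; sin 35.4° = 0.5793.
V₂ = V₁·(sin θ₂/sin θ₁) = 1852·(0.5793/0.3057) = 3509.47 m/s.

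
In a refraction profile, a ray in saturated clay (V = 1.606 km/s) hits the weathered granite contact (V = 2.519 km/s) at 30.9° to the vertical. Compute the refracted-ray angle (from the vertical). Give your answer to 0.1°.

Snell's law: sin θ₂ = (V₂/V₁)·sin θ₁ = (2.519/1.606)·sin 30.9° = 0.8055.
θ₂ = arcsin 0.8055 = 53.66° from the normal.

53.7°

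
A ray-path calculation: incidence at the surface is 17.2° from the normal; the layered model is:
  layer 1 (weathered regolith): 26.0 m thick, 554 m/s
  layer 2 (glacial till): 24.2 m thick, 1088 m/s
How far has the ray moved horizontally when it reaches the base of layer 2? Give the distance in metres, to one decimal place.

25.3 m

p = sin θ₁/V₁ = sin 17.2°/554 = 5.3377e-04 s/m is conserved through the stack.
Layer 1: θ = 17.20°; offset = 26.0·tan 17.20° = 8.048 m.
Layer 2: sin θ = p·1088 = 0.5807 → θ = 35.50°; offset = 24.2·tan 35.50° = 17.263 m.
Σ offsets = 25.312 m.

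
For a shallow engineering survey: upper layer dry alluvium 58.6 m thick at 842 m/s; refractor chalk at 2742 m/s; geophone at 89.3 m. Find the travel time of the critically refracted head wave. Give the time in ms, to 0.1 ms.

θ_c = arcsin(V₁/V₂) = arcsin(842/2742) = 17.88°, cos θ_c = 0.9517.
Intercept time tᵢ = 2h cos θ_c / V₁ = 2·58.6·0.9517/842 = 0.13247 s.
t = x/V₂ + tᵢ = 89.3/2742 + 0.13247 = 0.16503 s.

165.0 ms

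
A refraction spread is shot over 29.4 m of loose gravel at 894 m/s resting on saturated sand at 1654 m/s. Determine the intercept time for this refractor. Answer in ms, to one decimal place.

tᵢ = 2h·√(V₂²−V₁²)/(V₁V₂).
√(V₂²−V₁²) = √(1654²−894²) = 1391.6 m/s.
tᵢ = 2·29.4·1391.6/(894·1654) = 0.05534 s.

55.3 ms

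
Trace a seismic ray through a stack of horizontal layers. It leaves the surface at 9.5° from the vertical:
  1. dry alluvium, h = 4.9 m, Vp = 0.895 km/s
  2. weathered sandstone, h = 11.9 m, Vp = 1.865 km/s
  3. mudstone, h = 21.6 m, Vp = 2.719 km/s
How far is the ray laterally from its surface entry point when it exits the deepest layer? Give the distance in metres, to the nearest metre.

p = sin θ₁/V₁ = sin 9.5°/0.895 = 1.8441e-01 s/km is conserved through the stack.
Layer 1: θ = 9.50°; offset = 4.9·tan 9.50° = 0.820 m.
Layer 2: sin θ = p·1.865 = 0.3439 → θ = 20.12°; offset = 11.9·tan 20.12° = 4.359 m.
Layer 3: sin θ = p·2.719 = 0.5014 → θ = 30.09°; offset = 21.6·tan 30.09° = 12.518 m.
Total horizontal offset = 17.696 m.

18 m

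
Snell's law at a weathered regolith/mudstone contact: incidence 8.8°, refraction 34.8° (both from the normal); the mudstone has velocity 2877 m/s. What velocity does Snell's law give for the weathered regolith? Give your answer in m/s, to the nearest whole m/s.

771 m/s

sin 8.8° = 0.1530; sin 34.8° = 0.5707.
V₁ = V₂·(sin θ₁/sin θ₂) = 2877·(0.1530/0.5707) = 771.21 m/s.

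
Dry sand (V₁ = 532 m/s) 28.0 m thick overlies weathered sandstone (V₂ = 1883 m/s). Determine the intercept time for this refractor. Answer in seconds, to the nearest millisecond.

0.101 s

tᵢ = 2h·√(V₂²−V₁²)/(V₁V₂).
√(V₂²−V₁²) = √(1883²−532²) = 1806.3 m/s.
tᵢ = 2·28.0·1806.3/(532·1883) = 0.10097 s.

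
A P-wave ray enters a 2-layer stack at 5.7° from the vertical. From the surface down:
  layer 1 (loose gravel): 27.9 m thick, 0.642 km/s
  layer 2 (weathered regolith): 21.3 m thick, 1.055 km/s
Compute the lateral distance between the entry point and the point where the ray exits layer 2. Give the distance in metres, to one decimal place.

p = sin θ₁/V₁ = sin 5.7°/0.642 = 1.5470e-01 s/km is conserved through the stack.
Layer 1: θ = 5.70°; offset = 27.9·tan 5.70° = 2.785 m.
Layer 2: sin θ = p·1.055 = 0.1632 → θ = 9.39°; offset = 21.3·tan 9.39° = 3.524 m.
Σ offsets = 6.308 m.

6.3 m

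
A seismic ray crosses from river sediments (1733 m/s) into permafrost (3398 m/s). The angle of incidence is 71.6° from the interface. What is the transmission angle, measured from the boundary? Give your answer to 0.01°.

51.76°

Angle from the normal: 90° − 71.6° = 18.4°.
Snell's law: sin θ₂ = (V₂/V₁)·sin θ₁ = (3398/1733)·sin 18.4° = 0.6189.
θ₂ = arcsin 0.6189 = 38.24° from the normal.
From the interface: 90° − 38.24° = 51.76°.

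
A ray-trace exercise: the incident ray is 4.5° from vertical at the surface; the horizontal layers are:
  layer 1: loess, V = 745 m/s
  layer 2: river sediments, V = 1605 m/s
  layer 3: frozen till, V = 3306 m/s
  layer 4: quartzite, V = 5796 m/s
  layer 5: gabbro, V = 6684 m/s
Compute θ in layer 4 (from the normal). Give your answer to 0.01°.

Snell's law across each interface conserves sin θ / V, so sin θ_4 = V_4·sin θ₁/V₁.
sin θ_4 = 5796 × sin 4.5° / 745 = 0.6104.
θ_4 = arcsin 0.6104 = 37.62°.

37.62°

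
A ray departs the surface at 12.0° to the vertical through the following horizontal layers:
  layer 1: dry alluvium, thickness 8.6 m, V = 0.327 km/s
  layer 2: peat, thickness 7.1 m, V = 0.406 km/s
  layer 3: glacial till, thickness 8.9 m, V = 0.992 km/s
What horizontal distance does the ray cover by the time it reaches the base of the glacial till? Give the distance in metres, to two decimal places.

p = sin θ₁/V₁ = sin 12.0°/0.327 = 6.3582e-01 s/km is conserved through the stack.
Layer 1: θ = 12.00°; offset = 8.6·tan 12.00° = 1.8280 m.
Layer 2: sin θ = p·0.406 = 0.2581 → θ = 14.96°; offset = 7.1·tan 14.96° = 1.8971 m.
Layer 3: sin θ = p·0.992 = 0.6307 → θ = 39.10°; offset = 8.9·tan 39.10° = 7.2338 m.
Summing the layer offsets gives 10.9589 m.

10.96 m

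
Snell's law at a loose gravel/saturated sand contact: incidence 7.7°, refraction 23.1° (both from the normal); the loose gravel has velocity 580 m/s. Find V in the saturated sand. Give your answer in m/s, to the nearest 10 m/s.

sin 7.7° = 0.1340; sin 23.1° = 0.3923.
V₂ = V₁·(sin θ₂/sin θ₁) = 580·(0.3923/0.1340) = 1698.35 m/s.

1700 m/s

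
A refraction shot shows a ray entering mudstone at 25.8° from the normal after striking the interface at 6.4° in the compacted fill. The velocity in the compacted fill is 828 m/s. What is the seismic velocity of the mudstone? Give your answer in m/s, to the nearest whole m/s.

3233 m/s

Snell's law: sin 6.4°/V₁ = sin 25.8°/V₂.
V₂ = V₁·sin 25.8°/sin 6.4° = 828 × 3.9045 = 3232.93 m/s.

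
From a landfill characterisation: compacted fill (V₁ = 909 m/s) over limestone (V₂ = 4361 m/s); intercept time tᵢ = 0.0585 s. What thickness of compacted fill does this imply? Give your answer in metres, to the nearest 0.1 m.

h = tᵢ·V₁·V₂ / (2·√(V₂²−V₁²)).
√(V₂²−V₁²) = √(4361² − 909²) = 4265.2 m/s.
h = 0.0585 s × 909 × 4361 / (2 × 4265.2) = 27.19 m.

27.2 m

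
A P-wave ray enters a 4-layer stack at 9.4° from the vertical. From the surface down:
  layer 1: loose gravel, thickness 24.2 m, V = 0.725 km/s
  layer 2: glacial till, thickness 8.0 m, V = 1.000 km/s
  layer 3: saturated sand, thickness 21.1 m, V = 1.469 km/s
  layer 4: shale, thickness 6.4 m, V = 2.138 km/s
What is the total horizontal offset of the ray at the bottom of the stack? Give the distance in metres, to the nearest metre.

Apply Snell's law at each interface; in layer i the horizontal offset is hᵢ·tan θᵢ.
Layer 1: θ = 9.40°; offset = 24.2·tan 9.40° = 4.006 m.
Layer 2: sin θ = 1.000·sin 9.4°/0.725 = 0.2253, θ = 13.02°; offset = 8.0·tan 13.02° = 1.850 m.
Layer 3: sin θ = 1.469·sin 9.4°/0.725 = 0.3309, θ = 19.33°; offset = 21.1·tan 19.33° = 7.400 m.
Layer 4: sin θ = 2.138·sin 9.4°/0.725 = 0.4816, θ = 28.79°; offset = 6.4·tan 28.79° = 3.517 m.
Total horizontal offset = 16.773 m.

17 m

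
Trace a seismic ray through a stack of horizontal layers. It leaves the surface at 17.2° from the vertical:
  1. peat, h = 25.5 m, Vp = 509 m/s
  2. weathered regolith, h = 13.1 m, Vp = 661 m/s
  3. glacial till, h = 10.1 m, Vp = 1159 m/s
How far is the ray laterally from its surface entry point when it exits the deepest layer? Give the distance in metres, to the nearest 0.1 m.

Apply Snell's law at each interface; in layer i the horizontal offset is hᵢ·tan θᵢ.
Layer 1: θ = 17.20°; offset = 25.5·tan 17.20° = 7.894 m.
Layer 2: sin θ = 661·sin 17.2°/509 = 0.3840, θ = 22.58°; offset = 13.1·tan 22.58° = 5.448 m.
Layer 3: sin θ = 1159·sin 17.2°/509 = 0.6733, θ = 42.32°; offset = 10.1·tan 42.32° = 9.198 m.
Σ offsets = 22.540 m.

22.5 m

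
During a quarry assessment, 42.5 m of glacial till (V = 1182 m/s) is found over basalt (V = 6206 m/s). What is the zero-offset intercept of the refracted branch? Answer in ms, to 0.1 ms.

tᵢ = 2h·√(V₂²−V₁²)/(V₁V₂).
√(V₂²−V₁²) = √(6206²−1182²) = 6092.4 m/s.
tᵢ = 2·42.5·6092.4/(1182·6206) = 0.07060 s.

70.6 ms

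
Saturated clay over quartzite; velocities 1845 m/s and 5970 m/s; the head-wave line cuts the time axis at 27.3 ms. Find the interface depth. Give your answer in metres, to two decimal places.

26.48 m

θ_c = arcsin(1845/5970) = 18.00°; cos θ_c = 0.9510.
tᵢ = 2h cos θ_c/V₁ ⇒ h = tᵢ·V₁/(2 cos θ_c) = 0.0273·1845/(2·0.9510) = 26.48 m.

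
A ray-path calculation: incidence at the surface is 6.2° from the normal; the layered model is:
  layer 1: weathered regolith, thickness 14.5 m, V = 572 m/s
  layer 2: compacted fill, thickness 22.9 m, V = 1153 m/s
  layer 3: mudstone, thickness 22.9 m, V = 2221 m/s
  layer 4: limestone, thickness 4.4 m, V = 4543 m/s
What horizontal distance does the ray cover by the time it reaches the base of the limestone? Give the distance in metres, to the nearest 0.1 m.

24.6 m

Apply Snell's law at each interface; in layer i the horizontal offset is hᵢ·tan θᵢ.
Layer 1: θ = 6.20°; offset = 14.5·tan 6.20° = 1.575 m.
Layer 2: sin θ = 1153·sin 6.2°/572 = 0.2177, θ = 12.57°; offset = 22.9·tan 12.57° = 5.108 m.
Layer 3: sin θ = 2221·sin 6.2°/572 = 0.4193, θ = 24.79°; offset = 22.9·tan 24.79° = 10.578 m.
Layer 4: sin θ = 4543·sin 6.2°/572 = 0.8578, θ = 59.07°; offset = 4.4·tan 59.07° = 7.342 m.
Summing the layer offsets gives 24.603 m.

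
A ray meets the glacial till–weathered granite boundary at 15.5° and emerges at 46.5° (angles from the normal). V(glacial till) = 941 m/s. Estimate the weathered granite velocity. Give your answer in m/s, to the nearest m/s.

2554 m/s

sin 15.5° = 0.2672; sin 46.5° = 0.7254.
V₂ = V₁·(sin θ₂/sin θ₁) = 941·(0.7254/0.2672) = 2554.19 m/s.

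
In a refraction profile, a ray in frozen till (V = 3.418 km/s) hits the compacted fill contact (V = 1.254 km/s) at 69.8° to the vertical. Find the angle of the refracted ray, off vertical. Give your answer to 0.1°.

20.1°

sin θ₁/V₁ = sin θ₂/V₂ ⇒ sin θ₂ = 1.254·sin 69.8°/3.418 = 1.254·0.9385/3.418 = 0.3443.
θ₂ = sin⁻¹(0.3443) = 20.14° (from vertical).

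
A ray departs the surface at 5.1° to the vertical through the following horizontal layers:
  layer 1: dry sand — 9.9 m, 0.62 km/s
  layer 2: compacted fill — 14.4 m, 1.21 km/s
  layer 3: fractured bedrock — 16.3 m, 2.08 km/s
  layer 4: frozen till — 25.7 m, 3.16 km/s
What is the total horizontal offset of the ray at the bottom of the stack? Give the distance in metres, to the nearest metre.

22 m

Ray parameter p = sin 5.1° / 0.62 km/s = 1.4338e-01 s/km.
Layer 1: θ = 5.10°; offset = 9.9·tan 5.10° = 0.884 m.
Layer 2: sin θ = p·1.21 = 0.1735 → θ = 9.99°; offset = 14.4·tan 9.99° = 2.537 m.
Layer 3: sin θ = p·2.08 = 0.2982 → θ = 17.35°; offset = 16.3·tan 17.35° = 5.093 m.
Layer 4: sin θ = p·3.16 = 0.4531 → θ = 26.94°; offset = 25.7·tan 26.94° = 13.062 m.
Total horizontal offset = 21.575 m.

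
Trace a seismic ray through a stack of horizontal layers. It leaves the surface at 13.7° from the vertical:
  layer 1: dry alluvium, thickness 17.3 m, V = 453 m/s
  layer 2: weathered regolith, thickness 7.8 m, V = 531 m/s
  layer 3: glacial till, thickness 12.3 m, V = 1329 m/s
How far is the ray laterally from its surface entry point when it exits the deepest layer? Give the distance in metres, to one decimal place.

18.4 m

Apply Snell's law at each interface; in layer i the horizontal offset is hᵢ·tan θᵢ.
Layer 1: θ = 13.70°; offset = 17.3·tan 13.70° = 4.217 m.
Layer 2: sin θ = 531·sin 13.7°/453 = 0.2776, θ = 16.12°; offset = 7.8·tan 16.12° = 2.254 m.
Layer 3: sin θ = 1329·sin 13.7°/453 = 0.6948, θ = 44.01°; offset = 12.3·tan 44.01° = 11.884 m.
Σ offsets = 18.355 m.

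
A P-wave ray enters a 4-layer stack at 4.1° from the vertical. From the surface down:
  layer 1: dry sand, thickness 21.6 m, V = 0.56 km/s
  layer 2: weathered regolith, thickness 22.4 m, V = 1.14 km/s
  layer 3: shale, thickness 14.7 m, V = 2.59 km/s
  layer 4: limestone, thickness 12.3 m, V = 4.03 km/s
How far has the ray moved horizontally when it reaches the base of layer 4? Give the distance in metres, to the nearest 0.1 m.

17.4 m

p = sin θ₁/V₁ = sin 4.1°/0.56 = 1.2767e-01 s/km is conserved through the stack.
Layer 1: θ = 4.10°; offset = 21.6·tan 4.10° = 1.548 m.
Layer 2: sin θ = p·1.14 = 0.1455 → θ = 8.37°; offset = 22.4·tan 8.37° = 3.295 m.
Layer 3: sin θ = p·2.59 = 0.3307 → θ = 19.31°; offset = 14.7·tan 19.31° = 5.151 m.
Layer 4: sin θ = p·4.03 = 0.5145 → θ = 30.97°; offset = 12.3·tan 30.97° = 7.381 m.
Total horizontal offset = 17.375 m.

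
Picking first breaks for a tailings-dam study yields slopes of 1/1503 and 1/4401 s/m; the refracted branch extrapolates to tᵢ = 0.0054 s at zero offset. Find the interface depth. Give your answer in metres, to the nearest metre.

h = tᵢ·V₁·V₂ / (2·√(V₂²−V₁²)).
√(V₂²−V₁²) = √(4401² − 1503²) = 4136.4 m/s.
h = 0.0054 s × 1503 × 4401 / (2 × 4136.4) = 4.32 m.

4 m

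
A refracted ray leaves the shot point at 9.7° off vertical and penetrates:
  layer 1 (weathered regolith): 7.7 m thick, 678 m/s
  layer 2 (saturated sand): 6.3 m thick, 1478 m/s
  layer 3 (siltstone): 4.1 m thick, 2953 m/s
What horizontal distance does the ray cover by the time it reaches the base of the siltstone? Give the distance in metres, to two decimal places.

8.23 m

p = sin θ₁/V₁ = sin 9.7°/678 = 2.4851e-04 s/m is conserved through the stack.
Layer 1: θ = 9.70°; offset = 7.7·tan 9.70° = 1.3162 m.
Layer 2: sin θ = p·1478 = 0.3673 → θ = 21.55°; offset = 6.3·tan 21.55° = 2.4879 m.
Layer 3: sin θ = p·2953 = 0.7338 → θ = 47.21°; offset = 4.1·tan 47.21° = 4.4291 m.
Σ offsets = 8.2332 m.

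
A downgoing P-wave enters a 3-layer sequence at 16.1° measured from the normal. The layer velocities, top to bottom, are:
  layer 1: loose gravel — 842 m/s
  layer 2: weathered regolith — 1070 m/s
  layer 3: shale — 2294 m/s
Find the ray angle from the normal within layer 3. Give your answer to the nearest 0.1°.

49.1°

Snell's law across each interface conserves sin θ / V, so sin θ_3 = V_3·sin θ₁/V₁.
sin θ_3 = 2294 × sin 16.1° / 842 = 0.7555.
θ_3 = 49.07° from the vertical.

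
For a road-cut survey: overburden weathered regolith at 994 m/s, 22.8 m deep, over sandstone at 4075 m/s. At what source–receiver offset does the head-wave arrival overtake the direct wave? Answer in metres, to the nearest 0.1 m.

58.5 m

θ_c = arcsin(994/4075) = 14.12°, so cos θ_c = 0.9698 and tᵢ = 2h cos θ_c/V₁ = 0.0445 s.
At crossover x/V₁ = x/V₂ + tᵢ ⇒ x = tᵢ/(1/V₁ − 1/V₂) = 0.04449/(1.0060e-03 − 2.4540e-04) = 58.49 m.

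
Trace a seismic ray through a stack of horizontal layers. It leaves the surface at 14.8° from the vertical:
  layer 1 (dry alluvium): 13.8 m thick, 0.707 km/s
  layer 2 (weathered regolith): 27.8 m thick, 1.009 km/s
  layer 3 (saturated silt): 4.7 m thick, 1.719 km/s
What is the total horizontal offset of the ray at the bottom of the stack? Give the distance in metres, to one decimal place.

Ray parameter p = sin 14.8° / 0.707 km/s = 3.6131e-01 s/km.
Layer 1: θ = 14.80°; offset = 13.8·tan 14.80° = 3.646 m.
Layer 2: sin θ = p·1.009 = 0.3646 → θ = 21.38°; offset = 27.8·tan 21.38° = 10.884 m.
Layer 3: sin θ = p·1.719 = 0.6211 → θ = 38.40°; offset = 4.7·tan 38.40° = 3.725 m.
Σ offsets = 18.255 m.

18.3 m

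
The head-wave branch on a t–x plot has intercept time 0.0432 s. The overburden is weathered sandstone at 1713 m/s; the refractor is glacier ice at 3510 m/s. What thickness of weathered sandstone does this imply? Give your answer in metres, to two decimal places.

θ_c = arcsin(1713/3510) = 29.21°; cos θ_c = 0.8728.
tᵢ = 2h cos θ_c/V₁ ⇒ h = tᵢ·V₁/(2 cos θ_c) = 0.0432·1713/(2·0.8728) = 42.39 m.

42.39 m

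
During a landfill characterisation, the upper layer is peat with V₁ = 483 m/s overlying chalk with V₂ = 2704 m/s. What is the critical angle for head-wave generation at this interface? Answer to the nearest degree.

10°

At critical incidence the refracted ray runs along the interface (θ₂ = 90°), so sin θ_c = V₁/V₂.
θ_c = arcsin(483/2704) = arcsin 0.1786 = 10.29°.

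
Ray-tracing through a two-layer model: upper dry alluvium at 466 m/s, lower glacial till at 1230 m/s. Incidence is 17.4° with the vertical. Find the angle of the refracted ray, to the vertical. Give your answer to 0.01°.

Snell's law: sin θ₂ = (V₂/V₁)·sin θ₁ = (1230/466)·sin 17.4° = 0.7893.
θ₂ = arcsin 0.7893 = 52.12° from the normal.

52.12°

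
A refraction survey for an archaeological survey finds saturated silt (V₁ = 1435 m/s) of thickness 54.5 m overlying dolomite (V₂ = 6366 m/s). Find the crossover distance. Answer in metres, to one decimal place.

x_cross = 2h·√((V₂+V₁)/(V₂−V₁)).
(V₂+V₁)/(V₂−V₁) = (6366+1435)/(6366−1435) = 1.5820; √ = 1.2578.
x_cross = 2·54.5·1.2578 = 137.10 m.

137.1 m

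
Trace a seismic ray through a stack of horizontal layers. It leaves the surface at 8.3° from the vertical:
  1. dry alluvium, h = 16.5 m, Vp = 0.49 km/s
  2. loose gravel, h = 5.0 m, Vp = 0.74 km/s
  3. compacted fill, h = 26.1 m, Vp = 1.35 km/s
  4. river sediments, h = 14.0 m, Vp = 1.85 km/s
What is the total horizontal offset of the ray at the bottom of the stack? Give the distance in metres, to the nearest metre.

24 m

Apply Snell's law at each interface; in layer i the horizontal offset is hᵢ·tan θᵢ.
Layer 1: θ = 8.30°; offset = 16.5·tan 8.30° = 2.407 m.
Layer 2: sin θ = 0.74·sin 8.3°/0.49 = 0.2180, θ = 12.59°; offset = 5.0·tan 12.59° = 1.117 m.
Layer 3: sin θ = 1.35·sin 8.3°/0.49 = 0.3977, θ = 23.44°; offset = 26.1·tan 23.44° = 11.314 m.
Layer 4: sin θ = 1.85·sin 8.3°/0.49 = 0.5450, θ = 33.03°; offset = 14.0·tan 33.03° = 9.101 m.
Summing the layer offsets gives 23.938 m.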